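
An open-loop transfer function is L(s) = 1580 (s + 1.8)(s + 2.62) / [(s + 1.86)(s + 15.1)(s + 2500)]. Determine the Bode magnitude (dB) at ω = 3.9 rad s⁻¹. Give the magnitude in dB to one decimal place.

|j3.9 + 1.8| = √(3.9² + 1.8²) = 4.295
|j3.9 + 2.62| = √(3.9² + 2.62²) = 4.698
|j3.9 + 1.86| = √(3.9² + 1.86²) = 4.321
|j3.9 + 15.1| = √(3.9² + 15.1²) = 15.6
|j3.9 + 2500| = √(3.9² + 2500²) = 2500
|L(j3.9)| = 1580 × 4.295 × 4.698 / (4.321 × 15.6 × 2500) = 0.18927
20 log₁₀(0.18927) = -14.46 dB

-14.5 dB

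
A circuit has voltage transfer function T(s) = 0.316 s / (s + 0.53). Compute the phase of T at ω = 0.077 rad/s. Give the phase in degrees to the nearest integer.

∠(j0.077) = 90.00°
∠(j0.077 + 0.53) = arctan(0.077/0.53) = 8.27°
∠T(j0.077) = 90.00° − 8.27° = 81.73°

82 deg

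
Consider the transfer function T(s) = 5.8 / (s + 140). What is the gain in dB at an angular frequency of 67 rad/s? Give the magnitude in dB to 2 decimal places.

-28.55 dB

|j67 + 140| = √(67² + 140²) = 155.2
|T(j67)| = 5.8 / 155.2 = 0.03737
20 log₁₀(0.03737) = -28.550 dB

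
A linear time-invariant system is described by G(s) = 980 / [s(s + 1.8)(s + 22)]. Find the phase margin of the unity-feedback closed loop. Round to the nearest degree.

-1°

Gain crossover: |G(jω)| = 1 at ω ≈ 6.42 rad/s.
∠G(j6.42) = −90° − arctan(6.42/1.8) − arctan(6.42/22) ≈ -180.59°
PM = 180° + (-180.59°) = -0.59°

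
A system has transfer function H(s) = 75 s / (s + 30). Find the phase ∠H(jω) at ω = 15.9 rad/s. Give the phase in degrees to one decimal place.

62.1°

∠(j15.9) = 90.00°
∠(j15.9 + 30) = arctan(15.9/30) = 27.92°
∠H(j15.9) = 90.00° − 27.92° = 62.08°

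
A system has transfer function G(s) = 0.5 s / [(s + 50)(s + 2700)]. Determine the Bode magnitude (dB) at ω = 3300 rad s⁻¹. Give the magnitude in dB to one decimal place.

|j3300| = 3300
|j3300 + 50| = √(3300² + 50²) = 3300
|j3300 + 2700| = √(3300² + 2700²) = 4264
|G(j3300)| = 0.5 × 3300 / (3300 × 4264) = 0.00011725
20 log₁₀(0.00011725) = -78.62 dB

-78.6 dB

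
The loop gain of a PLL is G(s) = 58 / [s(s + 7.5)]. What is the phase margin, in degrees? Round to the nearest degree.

51°

Gain crossover: |G(jω)| = 1 at ω ≈ 6.03 rad/s.
∠G(j6.03) = −90° − arctan(6.03/7.5) ≈ -128.79°
PM = 180° + (-128.79°) = 51.21°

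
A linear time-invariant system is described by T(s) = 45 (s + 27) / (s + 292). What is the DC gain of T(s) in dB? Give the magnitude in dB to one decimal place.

12.4 dB

T(0) = 45 × 27 / 292 = 4.161
20 log₁₀(4.161) = 12.38 dB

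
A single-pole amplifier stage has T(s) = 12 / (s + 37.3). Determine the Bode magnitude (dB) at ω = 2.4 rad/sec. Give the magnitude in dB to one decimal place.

-9.9 dB

|j2.4 + 37.3| = √(2.4² + 37.3²) = 37.38
|T(j2.4)| = 12 / 37.38 = 0.32105
20 log₁₀(0.32105) = -9.87 dB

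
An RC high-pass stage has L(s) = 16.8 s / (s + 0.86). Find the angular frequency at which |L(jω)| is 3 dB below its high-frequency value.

0.86 rad/sec

For a single-pole high-pass, the −3 dB point is at the pole: ω = 0.86 rad/sec.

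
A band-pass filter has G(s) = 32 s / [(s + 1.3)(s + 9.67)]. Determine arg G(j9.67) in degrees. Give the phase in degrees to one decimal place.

∠(j9.67) = 90.00°
∠(j9.67 + 1.3) = arctan(9.67/1.3) = 82.34°
∠(j9.67 + 9.67) = arctan(9.67/9.67) = 45.00°
∠G(j9.67) = 90.00° − (82.34° + 45.00°) = -37.34°

-37.3°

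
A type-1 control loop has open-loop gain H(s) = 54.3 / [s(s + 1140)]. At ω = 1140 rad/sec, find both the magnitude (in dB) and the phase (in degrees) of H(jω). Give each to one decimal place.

|H| = -90.6 dB, ∠H = -135.0°

|j1140 + 1140| = √(1140² + 1140²) = 1612
|j1140| = 1140
|H(j1140)| = 54.3 / (1612 × 1140) = 2.9544e-05
20 log₁₀(2.9544e-05) = -90.59 dB
∠(j1140 + 1140) = arctan(1140/1140) = 45.00°
∠(j1140) = 90.00°
∠H(j1140) = − (45.00° + 90.00°) = -135.00°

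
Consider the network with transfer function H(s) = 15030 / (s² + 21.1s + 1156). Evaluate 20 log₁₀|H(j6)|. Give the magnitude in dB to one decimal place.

|(j6)² + 21.1(j6) + 1156| = |1120 + j126.6| = 1127
|H(j6)| = 15030 / 1127 = 13.335
20 log₁₀(13.335) = 22.50 dB

22.5 dB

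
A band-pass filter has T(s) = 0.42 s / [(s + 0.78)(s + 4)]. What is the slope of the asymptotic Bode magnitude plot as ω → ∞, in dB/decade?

-20 dB/decade

With 1 zero and 2 poles, the high-frequency asymptotic slope is 20 × (1 − 2) = -20 dB/decade.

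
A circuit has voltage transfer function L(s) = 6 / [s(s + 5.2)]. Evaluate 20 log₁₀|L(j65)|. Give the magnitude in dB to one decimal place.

-57.0 dB

|j65 + 5.2| = √(65² + 5.2²) = 65.21
|j65| = 65
|L(j65)| = 6 / (65.21 × 65) = 0.0014156
20 log₁₀(0.0014156) = -56.98 dB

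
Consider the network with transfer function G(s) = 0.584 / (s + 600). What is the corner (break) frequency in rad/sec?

The single real pole at s = −600 gives a corner at ω = 600 rad/sec.

600 rad/sec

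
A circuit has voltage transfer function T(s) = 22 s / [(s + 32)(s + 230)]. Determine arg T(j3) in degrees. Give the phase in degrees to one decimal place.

∠(j3) = 90.00°
∠(j3 + 32) = arctan(3/32) = 5.36°
∠(j3 + 230) = arctan(3/230) = 0.75°
∠T(j3) = 90.00° − (5.36° + 0.75°) = 83.90°

83.9 deg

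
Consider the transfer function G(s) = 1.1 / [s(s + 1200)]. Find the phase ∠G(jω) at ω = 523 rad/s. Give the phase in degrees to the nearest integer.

-114°

∠(j523 + 1200) = arctan(523/1200) = 23.55°
∠(j523) = 90.00°
∠G(j523) = − (23.55° + 90.00°) = -113.55°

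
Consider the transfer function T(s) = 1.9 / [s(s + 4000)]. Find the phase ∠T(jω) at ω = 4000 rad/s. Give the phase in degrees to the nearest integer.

∠(j4000 + 4000) = arctan(4000/4000) = 45.00°
∠(j4000) = 90.00°
∠T(j4000) = − (45.00° + 90.00°) = -135.00°

-135°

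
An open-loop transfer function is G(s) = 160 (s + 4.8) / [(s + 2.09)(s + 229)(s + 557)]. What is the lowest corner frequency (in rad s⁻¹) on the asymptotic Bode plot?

Break frequencies occur at each pole and zero magnitude: 2.09 rad s⁻¹, 4.8 rad s⁻¹, 229 rad s⁻¹, 557 rad s⁻¹.
The lowest is 2.09 rad s⁻¹.

2.09 rad s⁻¹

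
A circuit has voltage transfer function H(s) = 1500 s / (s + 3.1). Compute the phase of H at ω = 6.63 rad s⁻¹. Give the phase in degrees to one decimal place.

25.1 deg

∠(j6.63) = 90.00°
∠(j6.63 + 3.1) = arctan(6.63/3.1) = 64.94°
∠H(j6.63) = 90.00° − 64.94° = 25.06°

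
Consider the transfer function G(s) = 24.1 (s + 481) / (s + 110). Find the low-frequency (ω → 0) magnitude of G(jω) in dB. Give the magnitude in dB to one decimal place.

G(0) = 24.1 × 481 / 110 = 105.38
20 log₁₀(105.38) = 40.46 dB

40.5 dB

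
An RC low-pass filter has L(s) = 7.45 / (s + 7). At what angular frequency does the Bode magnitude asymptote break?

7 rad/s

The single real pole at s = −7 gives a corner at ω = 7 rad/s.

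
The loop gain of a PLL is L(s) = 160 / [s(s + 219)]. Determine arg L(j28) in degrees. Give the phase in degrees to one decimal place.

∠(j28 + 219) = arctan(28/219) = 7.29°
∠(j28) = 90.00°
∠L(j28) = − (7.29° + 90.00°) = -97.29°

-97.3°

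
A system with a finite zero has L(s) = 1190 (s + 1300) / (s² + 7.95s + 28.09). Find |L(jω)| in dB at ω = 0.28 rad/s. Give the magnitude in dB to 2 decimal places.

94.82 dB

|j0.28 + 1300| = √(0.28² + 1300²) = 1300
|(j0.28)² + 7.95(j0.28) + 28.09| = |28.012 + j2.226| = 28.1
|L(j0.28)| = 1190 × 1300 / 28.1 = 55054
20 log₁₀(55054) = 94.816 dB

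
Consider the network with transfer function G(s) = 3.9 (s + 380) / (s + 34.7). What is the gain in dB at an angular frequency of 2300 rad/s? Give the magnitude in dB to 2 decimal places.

|j2300 + 380| = √(2300² + 380²) = 2331
|j2300 + 34.7| = √(2300² + 34.7²) = 2300
|G(j2300)| = 3.9 × 2331 / 2300 = 3.9524
20 log₁₀(3.9524) = 11.937 dB

11.94 dB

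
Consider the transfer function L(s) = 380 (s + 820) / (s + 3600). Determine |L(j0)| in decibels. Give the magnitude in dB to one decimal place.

38.7 dB

L(0) = 380 × 820 / 3600 = 86.556
20 log₁₀(86.556) = 38.75 dB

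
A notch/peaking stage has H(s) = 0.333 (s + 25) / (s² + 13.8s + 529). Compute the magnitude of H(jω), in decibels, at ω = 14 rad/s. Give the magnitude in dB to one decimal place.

-32.1 dB

|j14 + 25| = √(14² + 25²) = 28.65
|(j14)² + 13.8(j14) + 529| = |333 + j193.2| = 385
|H(j14)| = 0.333 × 28.65 / 385 = 0.024784
20 log₁₀(0.024784) = -32.12 dB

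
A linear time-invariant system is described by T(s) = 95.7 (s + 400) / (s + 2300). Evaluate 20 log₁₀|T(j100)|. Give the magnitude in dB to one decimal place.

|j100 + 400| = √(100² + 400²) = 412.3
|j100 + 2300| = √(100² + 2300²) = 2302
|T(j100)| = 95.7 × 412.3 / 2302 = 17.14
20 log₁₀(17.14) = 24.68 dB

24.7 dB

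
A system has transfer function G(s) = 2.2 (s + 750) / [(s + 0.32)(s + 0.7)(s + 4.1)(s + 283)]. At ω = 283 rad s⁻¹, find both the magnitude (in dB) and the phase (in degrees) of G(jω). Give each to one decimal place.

|G| = -134.2 dB, ∠G = -293.3°

|j283 + 750| = √(283² + 750²) = 801.6
|j283 + 0.32| = √(283² + 0.32²) = 283
|j283 + 0.7| = √(283² + 0.7²) = 283
|j283 + 4.1| = √(283² + 4.1²) = 283
|j283 + 283| = √(283² + 283²) = 400.2
|G(j283)| = 2.2 × 801.6 / (283 × 283 × 283 × 400.2) = 1.9439e-07
20 log₁₀(1.9439e-07) = -134.23 dB
∠(j283 + 750) = arctan(283/750) = 20.67°
∠(j283 + 0.32) = arctan(283/0.32) = 89.94°
∠(j283 + 0.7) = arctan(283/0.7) = 89.86°
∠(j283 + 4.1) = arctan(283/4.1) = 89.17°
∠(j283 + 283) = arctan(283/283) = 45.00°
∠G(j283) = 20.67° − (89.94° + 89.86° + 89.17° + 45.00°) = -293.29°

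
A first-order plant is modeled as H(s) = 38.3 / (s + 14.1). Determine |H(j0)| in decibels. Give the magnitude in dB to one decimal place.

8.7 dB

H(0) = 38.3 / 14.1 = 2.7163
20 log₁₀(2.7163) = 8.68 dB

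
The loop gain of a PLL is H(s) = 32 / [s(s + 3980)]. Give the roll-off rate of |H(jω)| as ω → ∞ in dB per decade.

-40 dB/decade

With 0 zeros and 2 poles, the high-frequency asymptotic slope is 20 × (0 − 2) = -40 dB/decade.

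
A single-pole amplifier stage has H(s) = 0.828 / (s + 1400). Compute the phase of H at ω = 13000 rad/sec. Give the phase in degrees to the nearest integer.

∠(j13000 + 1400) = arctan(13000/1400) = 83.85°
∠H(j13000) = −83.85° = -83.85°

-84°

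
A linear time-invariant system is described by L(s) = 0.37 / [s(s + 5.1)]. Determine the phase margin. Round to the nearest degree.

Gain crossover: |L(jω)| = 1 at ω ≈ 0.0725 rad/s.
∠L(j0.0725) = −90° − arctan(0.0725/5.1) ≈ -90.81°
PM = 180° + (-90.81°) = 89.19°

89°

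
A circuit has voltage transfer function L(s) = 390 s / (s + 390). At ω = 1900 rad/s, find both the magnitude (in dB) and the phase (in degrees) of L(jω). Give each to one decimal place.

|L| = 51.6 dB, ∠L = 11.6 deg

|j1900| = 1900
|j1900 + 390| = √(1900² + 390²) = 1940
|L(j1900)| = 390 × 1900 / 1940 = 382.03
20 log₁₀(382.03) = 51.64 dB
∠(j1900) = 90.00°
∠(j1900 + 390) = arctan(1900/390) = 78.40°
∠L(j1900) = 90.00° − 78.40° = 11.60°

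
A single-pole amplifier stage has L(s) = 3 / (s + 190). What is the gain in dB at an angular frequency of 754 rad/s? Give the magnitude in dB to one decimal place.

-48.3 dB

|j754 + 190| = √(754² + 190²) = 777.6
|L(j754)| = 3 / 777.6 = 0.0038582
20 log₁₀(0.0038582) = -48.27 dB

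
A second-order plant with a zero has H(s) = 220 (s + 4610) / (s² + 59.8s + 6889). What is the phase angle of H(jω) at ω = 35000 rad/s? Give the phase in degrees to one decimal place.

-97.4°

∠(j35000 + 4610) = arctan(35000/4610) = 82.50°
∠[(j35000)² + 59.8(j35000) + 6889] = ∠[-1.225e+09 + j2.093e+06] = 179.90°
∠H(j35000) = 82.50° − 179.90° = -97.41°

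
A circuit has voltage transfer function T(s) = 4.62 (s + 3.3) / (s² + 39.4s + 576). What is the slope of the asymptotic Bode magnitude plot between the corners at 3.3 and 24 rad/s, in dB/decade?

In this band the factors already past their corner are: zero at 3.3; net slope = 20 dB/decade.

20 dB/decade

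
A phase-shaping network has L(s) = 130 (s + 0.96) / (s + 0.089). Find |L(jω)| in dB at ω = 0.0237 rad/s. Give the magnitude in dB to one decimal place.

|j0.0237 + 0.96| = √(0.0237² + 0.96²) = 0.9603
|j0.0237 + 0.089| = √(0.0237² + 0.089²) = 0.0921
|L(j0.0237)| = 130 × 0.9603 / 0.0921 = 1355.4
20 log₁₀(1355.4) = 62.64 dB

62.6 dB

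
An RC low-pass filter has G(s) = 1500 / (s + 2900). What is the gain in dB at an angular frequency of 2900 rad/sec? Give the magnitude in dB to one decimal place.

-8.7 dB

|j2900 + 2900| = √(2900² + 2900²) = 4101
|G(j2900)| = 1500 / 4101 = 0.36574
20 log₁₀(0.36574) = -8.74 dB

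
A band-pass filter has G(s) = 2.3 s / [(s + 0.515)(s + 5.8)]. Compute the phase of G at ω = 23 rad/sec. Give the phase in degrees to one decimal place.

-74.6 deg

∠(j23) = 90.00°
∠(j23 + 0.515) = arctan(23/0.515) = 88.72°
∠(j23 + 5.8) = arctan(23/5.8) = 75.85°
∠G(j23) = 90.00° − (88.72° + 75.85°) = -74.56°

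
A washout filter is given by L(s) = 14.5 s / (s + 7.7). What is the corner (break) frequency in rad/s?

7.7 rad/s

The single real pole at s = −7.7 gives a corner at ω = 7.7 rad/s.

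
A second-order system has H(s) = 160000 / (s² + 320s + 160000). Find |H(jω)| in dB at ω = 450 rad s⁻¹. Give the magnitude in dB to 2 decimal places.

|(j450)² + 320(j450) + 160000| = |-42500 + j1.44e+05| = 1.501e+05
|H(j450)| = 160000 / 1.501e+05 = 1.0657
20 log₁₀(1.0657) = 0.552 dB

0.55 dB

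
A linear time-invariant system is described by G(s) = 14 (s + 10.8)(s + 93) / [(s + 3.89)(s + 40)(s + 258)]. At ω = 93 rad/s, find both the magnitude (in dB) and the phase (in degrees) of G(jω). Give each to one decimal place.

|G| = -23.5 dB, ∠G = -45.8°

|j93 + 10.8| = √(93² + 10.8²) = 93.62
|j93 + 93| = √(93² + 93²) = 131.5
|j93 + 3.89| = √(93² + 3.89²) = 93.08
|j93 + 40| = √(93² + 40²) = 101.2
|j93 + 258| = √(93² + 258²) = 274.2
|G(j93)| = 14 × 93.62 × 131.5 / (93.08 × 101.2 × 274.2) = 0.066706
20 log₁₀(0.066706) = -23.52 dB
∠(j93 + 10.8) = arctan(93/10.8) = 83.38°
∠(j93 + 93) = arctan(93/93) = 45.00°
∠(j93 + 3.89) = arctan(93/3.89) = 87.60°
∠(j93 + 40) = arctan(93/40) = 66.73°
∠(j93 + 258) = arctan(93/258) = 19.82°
∠G(j93) = 83.38° + 45.00° − (87.60° + 66.73° + 19.82°) = -45.78°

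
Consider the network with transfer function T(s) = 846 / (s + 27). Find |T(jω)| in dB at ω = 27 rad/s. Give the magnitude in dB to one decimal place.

26.9 dB

|j27 + 27| = √(27² + 27²) = 38.18
|T(j27)| = 846 / 38.18 = 22.156
20 log₁₀(22.156) = 26.91 dB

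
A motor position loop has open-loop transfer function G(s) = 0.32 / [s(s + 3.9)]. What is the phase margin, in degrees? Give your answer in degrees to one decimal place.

88.8°

Gain crossover: |G(jω)| = 1 at ω ≈ 0.082 rad/s.
∠G(j0.082) = −90° − arctan(0.082/3.9) ≈ -91.20°
PM = 180° + (-91.20°) = 88.80°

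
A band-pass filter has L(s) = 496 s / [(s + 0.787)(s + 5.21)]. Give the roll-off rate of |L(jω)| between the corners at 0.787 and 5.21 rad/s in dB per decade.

0 dB/decade

In this band the factors already past their corner are: 1 differentiator zero, pole at 0.787; net slope = 0 dB/decade.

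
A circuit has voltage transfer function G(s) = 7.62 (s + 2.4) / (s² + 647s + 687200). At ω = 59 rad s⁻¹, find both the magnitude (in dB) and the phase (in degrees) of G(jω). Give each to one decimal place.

|j59 + 2.4| = √(59² + 2.4²) = 59.05
|(j59)² + 647(j59) + 687200| = |6.8372e+05 + j38173| = 6.848e+05
|G(j59)| = 7.62 × 59.05 / 6.848e+05 = 0.00065707
20 log₁₀(0.00065707) = -63.65 dB
∠(j59 + 2.4) = arctan(59/2.4) = 87.67°
∠[(j59)² + 647(j59) + 687200] = ∠[6.8372e+05 + j38173] = 3.20°
∠G(j59) = 87.67° − 3.20° = 84.48°

|G| = -63.6 dB, ∠G = 84.5°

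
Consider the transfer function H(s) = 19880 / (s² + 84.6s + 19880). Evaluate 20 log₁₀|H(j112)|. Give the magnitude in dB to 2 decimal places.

|(j112)² + 84.6(j112) + 19880| = |7336 + j9475.2| = 1.198e+04
|H(j112)| = 19880 / 1.198e+04 = 1.659
20 log₁₀(1.659) = 4.397 dB

4.40 dB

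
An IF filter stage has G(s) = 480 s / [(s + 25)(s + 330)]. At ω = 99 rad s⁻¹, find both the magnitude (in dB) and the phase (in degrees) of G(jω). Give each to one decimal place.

|G| = 2.6 dB, ∠G = -2.5°

|j99| = 99
|j99 + 25| = √(99² + 25²) = 102.1
|j99 + 330| = √(99² + 330²) = 344.5
|G(j99)| = 480 × 99 / (102.1 × 344.5) = 1.3508
20 log₁₀(1.3508) = 2.61 dB
∠(j99) = 90.00°
∠(j99 + 25) = arctan(99/25) = 75.83°
∠(j99 + 330) = arctan(99/330) = 16.70°
∠G(j99) = 90.00° − (75.83° + 16.70°) = -2.53°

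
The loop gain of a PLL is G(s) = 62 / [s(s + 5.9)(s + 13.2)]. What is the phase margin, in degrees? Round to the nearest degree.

79°

Gain crossover: |G(jω)| = 1 at ω ≈ 0.788 rad/sec.
∠G(j0.788) = −90° − arctan(0.788/5.9) − arctan(0.788/13.2) ≈ -101.02°
PM = 180° + (-101.02°) = 78.98°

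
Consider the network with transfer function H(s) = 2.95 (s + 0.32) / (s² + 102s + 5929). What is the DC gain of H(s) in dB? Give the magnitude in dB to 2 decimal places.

-75.96 dB

H(0) = 2.95 × 0.32 / 5929 = 0.00015922
20 log₁₀(0.00015922) = -75.960 dB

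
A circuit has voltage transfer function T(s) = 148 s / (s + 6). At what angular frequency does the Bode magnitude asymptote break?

The single real pole at s = −6 gives a corner at ω = 6 rad/s.

6 rad/s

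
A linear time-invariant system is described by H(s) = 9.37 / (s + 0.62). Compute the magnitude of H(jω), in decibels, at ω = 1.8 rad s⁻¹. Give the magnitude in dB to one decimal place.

13.8 dB

|j1.8 + 0.62| = √(1.8² + 0.62²) = 1.904
|H(j1.8)| = 9.37 / 1.904 = 4.9218
20 log₁₀(4.9218) = 13.84 dB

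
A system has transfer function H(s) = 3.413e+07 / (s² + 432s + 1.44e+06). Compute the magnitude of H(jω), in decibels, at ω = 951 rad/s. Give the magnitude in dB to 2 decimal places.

34.08 dB

|(j951)² + 432(j951) + 1.44e+06| = |5.356e+05 + j4.1083e+05| = 6.75e+05
|H(j951)| = 3.413e+07 / 6.75e+05 = 50.562
20 log₁₀(50.562) = 34.076 dB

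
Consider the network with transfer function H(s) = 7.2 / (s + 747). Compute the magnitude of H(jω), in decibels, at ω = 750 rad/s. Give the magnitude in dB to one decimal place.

|j750 + 747| = √(750² + 747²) = 1059
|H(j750)| = 7.2 / 1059 = 0.0068018
20 log₁₀(0.0068018) = -43.35 dB

-43.3 dB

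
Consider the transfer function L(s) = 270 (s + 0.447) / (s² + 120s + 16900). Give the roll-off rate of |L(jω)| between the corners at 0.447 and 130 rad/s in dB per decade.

In this band the factors already past their corner are: zero at 0.447; net slope = 20 dB/decade.

20 dB/decade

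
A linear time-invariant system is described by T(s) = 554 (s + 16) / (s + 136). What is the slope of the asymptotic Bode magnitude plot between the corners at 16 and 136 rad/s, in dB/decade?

In this band the factors already past their corner are: zero at 16; net slope = 20 dB/decade.

20 dB/decade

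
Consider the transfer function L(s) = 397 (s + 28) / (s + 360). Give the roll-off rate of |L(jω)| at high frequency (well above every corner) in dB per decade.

0 dB/decade

With 1 zero and 1 pole, the high-frequency asymptotic slope is 20 × (1 − 1) = 0 dB/decade.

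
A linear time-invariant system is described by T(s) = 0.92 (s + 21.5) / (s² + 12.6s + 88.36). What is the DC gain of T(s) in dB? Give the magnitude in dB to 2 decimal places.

T(0) = 0.92 × 21.5 / 88.36 = 0.22386
20 log₁₀(0.22386) = -13.001 dB

-13.00 dB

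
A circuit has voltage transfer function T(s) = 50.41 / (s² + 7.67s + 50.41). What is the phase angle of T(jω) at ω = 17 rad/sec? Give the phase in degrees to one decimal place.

∠[(j17)² + 7.67(j17) + 50.41] = ∠[-238.59 + j130.39] = 151.34°
∠T(j17) = −151.34° = -151.34°

-151.3°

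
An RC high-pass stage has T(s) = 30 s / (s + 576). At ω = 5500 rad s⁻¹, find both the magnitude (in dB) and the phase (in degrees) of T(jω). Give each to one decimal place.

|T| = 29.5 dB, ∠T = 6.0°

|j5500| = 5500
|j5500 + 576| = √(5500² + 576²) = 5530
|T(j5500)| = 30 × 5500 / 5530 = 29.837
20 log₁₀(29.837) = 29.50 dB
∠(j5500) = 90.00°
∠(j5500 + 576) = arctan(5500/576) = 84.02°
∠T(j5500) = 90.00° − 84.02° = 5.98°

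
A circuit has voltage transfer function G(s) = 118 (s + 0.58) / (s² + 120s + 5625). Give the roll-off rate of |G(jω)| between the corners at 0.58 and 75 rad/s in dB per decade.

20 dB/decade

In this band the factors already past their corner are: zero at 0.58; net slope = 20 dB/decade.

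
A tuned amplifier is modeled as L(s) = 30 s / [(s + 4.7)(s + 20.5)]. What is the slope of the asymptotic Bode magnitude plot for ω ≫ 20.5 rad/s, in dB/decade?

With 1 zero and 2 poles, the high-frequency asymptotic slope is 20 × (1 − 2) = -20 dB/decade.

-20 dB/decade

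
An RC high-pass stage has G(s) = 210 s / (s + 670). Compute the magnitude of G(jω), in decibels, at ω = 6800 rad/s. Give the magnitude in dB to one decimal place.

|j6800| = 6800
|j6800 + 670| = √(6800² + 670²) = 6833
|G(j6800)| = 210 × 6800 / 6833 = 208.99
20 log₁₀(208.99) = 46.40 dB

46.4 dB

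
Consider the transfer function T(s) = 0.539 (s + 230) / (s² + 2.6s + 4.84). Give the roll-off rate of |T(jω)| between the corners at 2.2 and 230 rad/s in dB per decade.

In this band the factors already past their corner are: complex pole pair at ωₙ ≈ 2.2; net slope = -40 dB/decade.

-40 dB/decade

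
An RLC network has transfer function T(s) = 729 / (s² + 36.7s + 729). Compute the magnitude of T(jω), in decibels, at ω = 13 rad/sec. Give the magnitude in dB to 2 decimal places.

|(j13)² + 36.7(j13) + 729| = |560 + j477.1| = 735.7
|T(j13)| = 729 / 735.7 = 0.99092
20 log₁₀(0.99092) = -0.079 dB

-0.08 dB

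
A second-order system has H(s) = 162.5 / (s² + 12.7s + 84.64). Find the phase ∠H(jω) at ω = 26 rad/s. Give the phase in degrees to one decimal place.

-150.8°

∠[(j26)² + 12.7(j26) + 84.64] = ∠[-591.36 + j330.2] = 150.82°
∠H(j26) = −150.82° = -150.82°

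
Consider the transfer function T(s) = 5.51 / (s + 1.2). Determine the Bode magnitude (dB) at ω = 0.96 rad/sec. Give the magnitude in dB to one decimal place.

11.1 dB

|j0.96 + 1.2| = √(0.96² + 1.2²) = 1.537
|T(j0.96)| = 5.51 / 1.537 = 3.5855
20 log₁₀(3.5855) = 11.09 dB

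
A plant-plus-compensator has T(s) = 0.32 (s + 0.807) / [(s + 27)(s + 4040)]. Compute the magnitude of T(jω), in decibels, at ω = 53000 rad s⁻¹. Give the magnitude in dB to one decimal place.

|j53000 + 0.807| = √(53000² + 0.807²) = 5.3e+04
|j53000 + 27| = √(53000² + 27²) = 5.3e+04
|j53000 + 4040| = √(53000² + 4040²) = 5.315e+04
|T(j53000)| = 0.32 × 5.3e+04 / (5.3e+04 × 5.315e+04) = 6.0203e-06
20 log₁₀(6.0203e-06) = -104.41 dB

-104.4 dB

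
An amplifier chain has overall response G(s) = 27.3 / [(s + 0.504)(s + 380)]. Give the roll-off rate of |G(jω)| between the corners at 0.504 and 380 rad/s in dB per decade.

-20 dB/decade

In this band the factors already past their corner are: pole at 0.504; net slope = -20 dB/decade.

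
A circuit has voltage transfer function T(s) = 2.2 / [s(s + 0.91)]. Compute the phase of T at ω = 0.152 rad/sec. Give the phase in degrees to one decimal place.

∠(j0.152 + 0.91) = arctan(0.152/0.91) = 9.48°
∠(j0.152) = 90.00°
∠T(j0.152) = − (9.48° + 90.00°) = -99.48°

-99.5 deg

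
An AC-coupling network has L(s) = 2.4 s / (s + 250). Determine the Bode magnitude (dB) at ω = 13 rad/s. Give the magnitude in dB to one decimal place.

-18.1 dB

|j13| = 13
|j13 + 250| = √(13² + 250²) = 250.3
|L(j13)| = 2.4 × 13 / 250.3 = 0.12463
20 log₁₀(0.12463) = -18.09 dB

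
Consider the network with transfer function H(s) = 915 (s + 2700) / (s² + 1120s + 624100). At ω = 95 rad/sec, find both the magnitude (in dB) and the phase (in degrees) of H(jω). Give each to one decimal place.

|j95 + 2700| = √(95² + 2700²) = 2702
|(j95)² + 1120(j95) + 624100| = |6.1508e+05 + j1.064e+05| = 6.242e+05
|H(j95)| = 915 × 2702 / 6.242e+05 = 3.9603
20 log₁₀(3.9603) = 11.95 dB
∠(j95 + 2700) = arctan(95/2700) = 2.02°
∠[(j95)² + 1120(j95) + 624100] = ∠[6.1508e+05 + j1.064e+05] = 9.81°
∠H(j95) = 2.02° − 9.81° = -7.80°

|H| = 12.0 dB, ∠H = -7.8°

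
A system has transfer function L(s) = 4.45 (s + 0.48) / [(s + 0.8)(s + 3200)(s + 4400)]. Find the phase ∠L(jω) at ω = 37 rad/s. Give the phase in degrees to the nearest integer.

-1°

∠(j37 + 0.48) = arctan(37/0.48) = 89.26°
∠(j37 + 0.8) = arctan(37/0.8) = 88.76°
∠(j37 + 3200) = arctan(37/3200) = 0.66°
∠(j37 + 4400) = arctan(37/4400) = 0.48°
∠L(j37) = 89.26° − (88.76° + 0.66° + 0.48°) = -0.65°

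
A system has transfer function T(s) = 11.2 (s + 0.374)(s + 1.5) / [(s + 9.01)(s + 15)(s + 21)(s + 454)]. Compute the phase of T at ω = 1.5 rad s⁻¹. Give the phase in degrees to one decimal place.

101.6 deg

∠(j1.5 + 0.374) = arctan(1.5/0.374) = 76.00°
∠(j1.5 + 1.5) = arctan(1.5/1.5) = 45.00°
∠(j1.5 + 9.01) = arctan(1.5/9.01) = 9.45°
∠(j1.5 + 15) = arctan(1.5/15) = 5.71°
∠(j1.5 + 21) = arctan(1.5/21) = 4.09°
∠(j1.5 + 454) = arctan(1.5/454) = 0.19°
∠T(j1.5) = 76.00° + 45.00° − (9.45° + 5.71° + 4.09° + 0.19°) = 101.56°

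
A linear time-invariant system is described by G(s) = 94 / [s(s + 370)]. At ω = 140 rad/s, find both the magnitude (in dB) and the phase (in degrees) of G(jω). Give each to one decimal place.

|G| = -55.4 dB, ∠G = -110.7°

|j140 + 370| = √(140² + 370²) = 395.6
|j140| = 140
|G(j140)| = 94 / (395.6 × 140) = 0.0016972
20 log₁₀(0.0016972) = -55.41 dB
∠(j140 + 370) = arctan(140/370) = 20.73°
∠(j140) = 90.00°
∠G(j140) = − (20.73° + 90.00°) = -110.73°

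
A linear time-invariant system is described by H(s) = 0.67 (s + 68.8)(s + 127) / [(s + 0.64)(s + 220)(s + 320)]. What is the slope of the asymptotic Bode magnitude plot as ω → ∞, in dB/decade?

With 2 zeros and 3 poles, the high-frequency asymptotic slope is 20 × (2 − 3) = -20 dB/decade.

-20 dB/decade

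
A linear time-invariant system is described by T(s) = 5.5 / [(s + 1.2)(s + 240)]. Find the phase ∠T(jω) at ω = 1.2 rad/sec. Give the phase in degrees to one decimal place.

∠(j1.2 + 1.2) = arctan(1.2/1.2) = 45.00°
∠(j1.2 + 240) = arctan(1.2/240) = 0.29°
∠T(j1.2) = − (45.00° + 0.29°) = -45.29°

-45.3°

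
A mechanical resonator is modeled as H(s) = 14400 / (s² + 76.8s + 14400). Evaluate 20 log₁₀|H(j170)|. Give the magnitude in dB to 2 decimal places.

-2.64 dB

|(j170)² + 76.8(j170) + 14400| = |-14500 + j13056| = 1.951e+04
|H(j170)| = 14400 / 1.951e+04 = 0.73802
20 log₁₀(0.73802) = -2.639 dB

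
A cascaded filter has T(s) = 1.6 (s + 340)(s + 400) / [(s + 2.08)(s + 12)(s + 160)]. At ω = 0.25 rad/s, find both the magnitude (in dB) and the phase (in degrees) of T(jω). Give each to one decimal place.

|T| = 34.7 dB, ∠T = -8.1°

|j0.25 + 340| = √(0.25² + 340²) = 340
|j0.25 + 400| = √(0.25² + 400²) = 400
|j0.25 + 2.08| = √(0.25² + 2.08²) = 2.095
|j0.25 + 12| = √(0.25² + 12²) = 12
|j0.25 + 160| = √(0.25² + 160²) = 160
|T(j0.25)| = 1.6 × 340 × 400 / (2.095 × 12 × 160) = 54.086
20 log₁₀(54.086) = 34.66 dB
∠(j0.25 + 340) = arctan(0.25/340) = 0.04°
∠(j0.25 + 400) = arctan(0.25/400) = 0.04°
∠(j0.25 + 2.08) = arctan(0.25/2.08) = 6.85°
∠(j0.25 + 12) = arctan(0.25/12) = 1.19°
∠(j0.25 + 160) = arctan(0.25/160) = 0.09°
∠T(j0.25) = 0.04° + 0.04° − (6.85° + 1.19° + 0.09°) = -8.06°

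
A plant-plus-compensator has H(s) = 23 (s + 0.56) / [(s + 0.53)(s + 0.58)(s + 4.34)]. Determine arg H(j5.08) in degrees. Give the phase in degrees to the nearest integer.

∠(j5.08 + 0.56) = arctan(5.08/0.56) = 83.71°
∠(j5.08 + 0.53) = arctan(5.08/0.53) = 84.04°
∠(j5.08 + 0.58) = arctan(5.08/0.58) = 83.49°
∠(j5.08 + 4.34) = arctan(5.08/4.34) = 49.49°
∠H(j5.08) = 83.71° − (84.04° + 83.49° + 49.49°) = -133.31°

-133 deg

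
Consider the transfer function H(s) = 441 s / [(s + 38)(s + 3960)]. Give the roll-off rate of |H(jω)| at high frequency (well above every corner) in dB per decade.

-20 dB/decade

With 1 zero and 2 poles, the high-frequency asymptotic slope is 20 × (1 − 2) = -20 dB/decade.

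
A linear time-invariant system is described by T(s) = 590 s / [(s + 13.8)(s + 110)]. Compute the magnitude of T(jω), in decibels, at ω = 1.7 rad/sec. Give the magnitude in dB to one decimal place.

-3.7 dB

|j1.7| = 1.7
|j1.7 + 13.8| = √(1.7² + 13.8²) = 13.9
|j1.7 + 110| = √(1.7² + 110²) = 110
|T(j1.7)| = 590 × 1.7 / (13.9 × 110) = 0.6557
20 log₁₀(0.6557) = -3.67 dB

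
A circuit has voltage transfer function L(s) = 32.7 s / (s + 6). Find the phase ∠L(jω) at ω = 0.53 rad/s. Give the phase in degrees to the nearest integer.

85°

∠(j0.53) = 90.00°
∠(j0.53 + 6) = arctan(0.53/6) = 5.05°
∠L(j0.53) = 90.00° − 5.05° = 84.95°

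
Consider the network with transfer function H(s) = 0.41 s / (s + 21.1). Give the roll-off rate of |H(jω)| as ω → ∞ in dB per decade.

0 dB/decade

With 1 zero and 1 pole, the high-frequency asymptotic slope is 20 × (1 − 1) = 0 dB/decade.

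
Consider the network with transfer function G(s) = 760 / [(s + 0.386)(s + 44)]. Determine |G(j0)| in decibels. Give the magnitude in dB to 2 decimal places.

G(0) = 760 / (0.386 × 44) = 44.748
20 log₁₀(44.748) = 33.015 dB

33.02 dB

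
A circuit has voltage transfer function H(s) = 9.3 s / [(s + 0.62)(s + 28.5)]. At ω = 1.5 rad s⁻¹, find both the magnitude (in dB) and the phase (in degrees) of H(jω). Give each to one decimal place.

|H| = -10.4 dB, ∠H = 19.4°

|j1.5| = 1.5
|j1.5 + 0.62| = √(1.5² + 0.62²) = 1.623
|j1.5 + 28.5| = √(1.5² + 28.5²) = 28.54
|H(j1.5)| = 9.3 × 1.5 / (1.623 × 28.54) = 0.30115
20 log₁₀(0.30115) = -10.42 dB
∠(j1.5) = 90.00°
∠(j1.5 + 0.62) = arctan(1.5/0.62) = 67.54°
∠(j1.5 + 28.5) = arctan(1.5/28.5) = 3.01°
∠H(j1.5) = 90.00° − (67.54° + 3.01°) = 19.44°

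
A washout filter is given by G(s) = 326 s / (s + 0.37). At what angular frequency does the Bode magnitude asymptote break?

0.37 rad/s

The single real pole at s = −0.37 gives a corner at ω = 0.37 rad/s.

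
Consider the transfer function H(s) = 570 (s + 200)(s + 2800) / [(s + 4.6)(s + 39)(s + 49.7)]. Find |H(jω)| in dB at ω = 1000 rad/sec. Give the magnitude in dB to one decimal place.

4.7 dB

|j1000 + 200| = √(1000² + 200²) = 1020
|j1000 + 2800| = √(1000² + 2800²) = 2973
|j1000 + 4.6| = √(1000² + 4.6²) = 1000
|j1000 + 39| = √(1000² + 39²) = 1001
|j1000 + 49.7| = √(1000² + 49.7²) = 1001
|H(j1000)| = 570 × 1020 × 2973 / (1000 × 1001 × 1001) = 1.7248
20 log₁₀(1.7248) = 4.73 dB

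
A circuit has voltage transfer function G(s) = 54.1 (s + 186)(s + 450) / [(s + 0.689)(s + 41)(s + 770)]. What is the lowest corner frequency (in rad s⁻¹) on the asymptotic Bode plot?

Break frequencies occur at each pole and zero magnitude: 0.689 rad s⁻¹, 41 rad s⁻¹, 186 rad s⁻¹, 450 rad s⁻¹, 770 rad s⁻¹.
The lowest is 0.689 rad s⁻¹.

0.689 rad s⁻¹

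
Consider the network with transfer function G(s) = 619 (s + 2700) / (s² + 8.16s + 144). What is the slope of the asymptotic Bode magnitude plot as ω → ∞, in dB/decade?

With 1 zero and 2 poles, the high-frequency asymptotic slope is 20 × (1 − 2) = -20 dB/decade.

-20 dB/decade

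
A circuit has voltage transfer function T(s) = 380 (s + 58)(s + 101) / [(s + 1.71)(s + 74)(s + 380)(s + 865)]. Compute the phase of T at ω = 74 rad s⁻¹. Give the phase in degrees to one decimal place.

-61.4°

∠(j74 + 58) = arctan(74/58) = 51.91°
∠(j74 + 101) = arctan(74/101) = 36.23°
∠(j74 + 1.71) = arctan(74/1.71) = 88.68°
∠(j74 + 74) = arctan(74/74) = 45.00°
∠(j74 + 380) = arctan(74/380) = 11.02°
∠(j74 + 865) = arctan(74/865) = 4.89°
∠T(j74) = 51.91° + 36.23° − (88.68° + 45.00° + 11.02° + 4.89°) = -61.45°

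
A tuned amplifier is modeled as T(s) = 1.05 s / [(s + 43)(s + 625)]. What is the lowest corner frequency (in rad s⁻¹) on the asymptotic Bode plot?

43 rad s⁻¹

Break frequencies occur at each pole and zero magnitude: 43 rad s⁻¹, 625 rad s⁻¹.
The lowest is 43 rad s⁻¹.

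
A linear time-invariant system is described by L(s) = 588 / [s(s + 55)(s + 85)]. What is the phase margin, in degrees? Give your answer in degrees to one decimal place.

89.8°

Gain crossover: |L(jω)| = 1 at ω ≈ 0.126 rad s⁻¹.
∠L(j0.126) = −90° − arctan(0.126/55) − arctan(0.126/85) ≈ -90.22°
PM = 180° + (-90.22°) = 89.78°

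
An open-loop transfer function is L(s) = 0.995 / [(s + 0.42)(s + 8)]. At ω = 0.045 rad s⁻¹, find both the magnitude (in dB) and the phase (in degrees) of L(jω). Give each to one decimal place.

|j0.045 + 0.42| = √(0.045² + 0.42²) = 0.4224
|j0.045 + 8| = √(0.045² + 8²) = 8
|L(j0.045)| = 0.995 / (0.4224 × 8) = 0.29444
20 log₁₀(0.29444) = -10.62 dB
∠(j0.045 + 0.42) = arctan(0.045/0.42) = 6.12°
∠(j0.045 + 8) = arctan(0.045/8) = 0.32°
∠L(j0.045) = − (6.12° + 0.32°) = -6.44°

|L| = -10.6 dB, ∠L = -6.4°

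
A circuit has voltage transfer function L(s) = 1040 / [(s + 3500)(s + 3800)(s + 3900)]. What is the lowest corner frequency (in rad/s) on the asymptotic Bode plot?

3500 rad/s

Break frequencies occur at each pole and zero magnitude: 3500 rad/s, 3800 rad/s, 3900 rad/s.
The lowest is 3500 rad/s.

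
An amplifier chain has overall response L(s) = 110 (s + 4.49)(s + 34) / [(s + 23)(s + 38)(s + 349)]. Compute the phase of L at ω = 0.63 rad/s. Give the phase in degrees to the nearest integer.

6°

∠(j0.63 + 4.49) = arctan(0.63/4.49) = 7.99°
∠(j0.63 + 34) = arctan(0.63/34) = 1.06°
∠(j0.63 + 23) = arctan(0.63/23) = 1.57°
∠(j0.63 + 38) = arctan(0.63/38) = 0.95°
∠(j0.63 + 349) = arctan(0.63/349) = 0.10°
∠L(j0.63) = 7.99° + 1.06° − (1.57° + 0.95° + 0.10°) = 6.43°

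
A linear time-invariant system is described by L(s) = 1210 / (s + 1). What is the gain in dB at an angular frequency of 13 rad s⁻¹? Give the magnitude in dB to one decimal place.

39.4 dB

|j13 + 1| = √(13² + 1²) = 13.04
|L(j13)| = 1210 / 13.04 = 92.803
20 log₁₀(92.803) = 39.35 dB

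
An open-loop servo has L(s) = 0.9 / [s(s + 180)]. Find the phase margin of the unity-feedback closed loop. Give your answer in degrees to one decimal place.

Gain crossover: |L(jω)| = 1 at ω ≈ 0.005 rad/s.
∠L(j0.005) = −90° − arctan(0.005/180) ≈ -90.00°
PM = 180° + (-90.00°) = 90.00°

90.0 deg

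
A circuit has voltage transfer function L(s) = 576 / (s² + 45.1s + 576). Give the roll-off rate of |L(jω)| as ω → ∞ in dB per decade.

With 0 zeros and 2 poles, the high-frequency asymptotic slope is 20 × (0 − 2) = -40 dB/decade.

-40 dB/decade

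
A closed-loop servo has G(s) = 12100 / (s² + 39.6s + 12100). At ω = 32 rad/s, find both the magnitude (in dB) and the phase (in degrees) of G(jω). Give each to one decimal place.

|(j32)² + 39.6(j32) + 12100| = |11076 + j1267.2| = 1.115e+04
|G(j32)| = 12100 / 1.115e+04 = 1.0854
20 log₁₀(1.0854) = 0.71 dB
∠[(j32)² + 39.6(j32) + 12100] = ∠[11076 + j1267.2] = 6.53°
∠G(j32) = −6.53° = -6.53°

|G| = 0.7 dB, ∠G = -6.5°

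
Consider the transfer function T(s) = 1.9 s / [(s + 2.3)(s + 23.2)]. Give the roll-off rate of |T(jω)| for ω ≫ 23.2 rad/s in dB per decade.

With 1 zero and 2 poles, the high-frequency asymptotic slope is 20 × (1 − 2) = -20 dB/decade.

-20 dB/decade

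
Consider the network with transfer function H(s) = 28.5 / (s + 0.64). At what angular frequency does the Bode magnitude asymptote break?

The single real pole at s = −0.64 gives a corner at ω = 0.64 rad/sec.

0.64 rad/sec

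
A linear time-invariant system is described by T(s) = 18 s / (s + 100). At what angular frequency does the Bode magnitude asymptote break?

100 rad/sec

The single real pole at s = −100 gives a corner at ω = 100 rad/sec.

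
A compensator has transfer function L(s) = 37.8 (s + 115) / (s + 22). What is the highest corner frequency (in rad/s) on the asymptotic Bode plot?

115 rad/s

Break frequencies occur at each pole and zero magnitude: 22 rad/s, 115 rad/s.
The highest is 115 rad/s.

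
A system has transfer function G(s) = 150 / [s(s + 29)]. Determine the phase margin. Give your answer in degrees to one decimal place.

Gain crossover: |G(jω)| = 1 at ω ≈ 5.09 rad s⁻¹.
∠G(j5.09) = −90° − arctan(5.09/29) ≈ -99.96°
PM = 180° + (-99.96°) = 80.04°

80.0°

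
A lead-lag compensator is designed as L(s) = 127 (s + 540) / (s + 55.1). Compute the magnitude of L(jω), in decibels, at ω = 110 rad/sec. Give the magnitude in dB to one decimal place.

|j110 + 540| = √(110² + 540²) = 551.1
|j110 + 55.1| = √(110² + 55.1²) = 123
|L(j110)| = 127 × 551.1 / 123 = 568.88
20 log₁₀(568.88) = 55.10 dB

55.1 dB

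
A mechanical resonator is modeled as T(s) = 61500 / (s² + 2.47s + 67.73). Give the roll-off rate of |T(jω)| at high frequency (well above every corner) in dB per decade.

With 0 zeros and 2 poles, the high-frequency asymptotic slope is 20 × (0 − 2) = -40 dB/decade.

-40 dB/decade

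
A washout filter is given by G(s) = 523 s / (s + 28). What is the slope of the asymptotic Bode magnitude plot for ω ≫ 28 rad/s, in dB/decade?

0 dB/decade

With 1 zero and 1 pole, the high-frequency asymptotic slope is 20 × (1 − 1) = 0 dB/decade.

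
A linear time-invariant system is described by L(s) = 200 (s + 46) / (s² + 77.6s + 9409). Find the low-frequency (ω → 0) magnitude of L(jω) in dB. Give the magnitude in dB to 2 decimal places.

-0.20 dB

L(0) = 200 × 46 / 9409 = 0.97779
20 log₁₀(0.97779) = -0.195 dB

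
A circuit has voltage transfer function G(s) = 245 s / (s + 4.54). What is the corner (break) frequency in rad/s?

The single real pole at s = −4.54 gives a corner at ω = 4.54 rad/s.

4.54 rad/s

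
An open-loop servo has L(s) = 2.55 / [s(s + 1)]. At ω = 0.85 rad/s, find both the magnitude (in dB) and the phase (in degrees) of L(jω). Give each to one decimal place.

|j0.85 + 1| = √(0.85² + 1²) = 1.312
|j0.85| = 0.85
|L(j0.85)| = 2.55 / (1.312 × 0.85) = 2.2858
20 log₁₀(2.2858) = 7.18 dB
∠(j0.85 + 1) = arctan(0.85/1) = 40.36°
∠(j0.85) = 90.00°
∠L(j0.85) = − (40.36° + 90.00°) = -130.36°

|L| = 7.2 dB, ∠L = -130.4°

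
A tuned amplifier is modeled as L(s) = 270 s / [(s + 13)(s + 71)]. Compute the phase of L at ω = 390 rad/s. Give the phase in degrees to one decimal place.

∠(j390) = 90.00°
∠(j390 + 13) = arctan(390/13) = 88.09°
∠(j390 + 71) = arctan(390/71) = 79.68°
∠L(j390) = 90.00° − (88.09° + 79.68°) = -77.77°

-77.8°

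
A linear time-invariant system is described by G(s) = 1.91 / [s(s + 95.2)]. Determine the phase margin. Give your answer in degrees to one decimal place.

Gain crossover: |G(jω)| = 1 at ω ≈ 0.0201 rad/sec.
∠G(j0.0201) = −90° − arctan(0.0201/95.2) ≈ -90.01°
PM = 180° + (-90.01°) = 89.99°

90.0°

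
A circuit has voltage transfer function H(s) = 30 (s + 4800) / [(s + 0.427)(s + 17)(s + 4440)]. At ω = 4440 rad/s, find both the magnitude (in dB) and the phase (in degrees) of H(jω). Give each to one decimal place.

|j4440 + 4800| = √(4440² + 4800²) = 6539
|j4440 + 0.427| = √(4440² + 0.427²) = 4440
|j4440 + 17| = √(4440² + 17²) = 4440
|j4440 + 4440| = √(4440² + 4440²) = 6279
|H(j4440)| = 30 × 6539 / (4440 × 4440 × 6279) = 1.5847e-06
20 log₁₀(1.5847e-06) = -116.00 dB
∠(j4440 + 4800) = arctan(4440/4800) = 42.77°
∠(j4440 + 0.427) = arctan(4440/0.427) = 89.99°
∠(j4440 + 17) = arctan(4440/17) = 89.78°
∠(j4440 + 4440) = arctan(4440/4440) = 45.00°
∠H(j4440) = 42.77° − (89.99° + 89.78° + 45.00°) = -182.01°

|H| = -116.0 dB, ∠H = -182.0°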